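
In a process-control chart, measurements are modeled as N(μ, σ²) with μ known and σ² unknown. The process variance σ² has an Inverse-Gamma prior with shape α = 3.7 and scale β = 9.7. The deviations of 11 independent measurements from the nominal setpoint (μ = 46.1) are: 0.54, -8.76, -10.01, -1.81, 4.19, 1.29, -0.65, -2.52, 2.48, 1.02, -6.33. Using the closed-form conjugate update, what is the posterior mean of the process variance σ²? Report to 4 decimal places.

16.6560

With known mean μ and an Inverse-Gamma(α, β) prior on σ², the Normal likelihood is conjugate: posterior is Inv-Gamma(α + n/2, β + Σ(xᵢ−μ)²/2).
Σ(xᵢ−μ)² = (0.54)² + (-8.76)² + (-10.01)² + (-1.81)² + (4.19)² + (1.29)² + (-0.65)² + (-2.52)² + (2.48)² + (1.02)² + (-6.33)² = 253.7582.
Posterior: Inv-Gamma(3.7 + 11/2, 9.7 + 253.7582/2) = Inv-Gamma(9.20, 136.57910).
E[σ²|data] = β/(α−1) = 136.57910/8.20 = 16.6560.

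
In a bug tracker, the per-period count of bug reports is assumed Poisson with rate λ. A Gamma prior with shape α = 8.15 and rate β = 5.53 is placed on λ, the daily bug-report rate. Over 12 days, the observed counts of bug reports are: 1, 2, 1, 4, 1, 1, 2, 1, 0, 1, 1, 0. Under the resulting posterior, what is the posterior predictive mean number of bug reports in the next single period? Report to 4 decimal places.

With a Gamma(shape α, rate β) prior, the Poisson likelihood is conjugate: the posterior is Gamma(α + ΣXᵢ, β + n).
Sum of counts S = 15 over n = 12 days.
Posterior: Gamma(α+S, β+n) = Gamma(8.15+15, 5.53+12) = Gamma(23.15, 17.53).
The predictive distribution for one future period is NegBinom with mean α/β = 1.3206.

1.3206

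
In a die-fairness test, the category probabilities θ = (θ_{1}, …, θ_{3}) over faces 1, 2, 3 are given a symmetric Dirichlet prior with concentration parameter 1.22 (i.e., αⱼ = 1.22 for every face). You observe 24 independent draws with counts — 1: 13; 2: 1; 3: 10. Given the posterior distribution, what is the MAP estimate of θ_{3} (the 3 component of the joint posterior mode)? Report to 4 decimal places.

0.4144

The Dirichlet prior is conjugate to the Multinomial likelihood: each posterior αⱼ = prior αⱼ + observed count nⱼ.
Posterior concentration: (14.22, 2.22, 11.22), total = 27.66.
Joint mode component: (α_{3}−1)/(Σα−K) = 10.22/24.66 = 0.4144.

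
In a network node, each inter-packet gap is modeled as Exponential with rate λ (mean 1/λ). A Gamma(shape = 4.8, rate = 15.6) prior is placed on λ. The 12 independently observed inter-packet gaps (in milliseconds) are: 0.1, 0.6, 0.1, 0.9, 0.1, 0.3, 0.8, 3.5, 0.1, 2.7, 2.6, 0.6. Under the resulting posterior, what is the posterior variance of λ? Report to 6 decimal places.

0.021429

With a Gamma(shape α, rate β) prior on the exponential rate λ, the posterior after n observations with total T = Σxᵢ is Gamma(α+n, β+T).
Sum of observations T = 12.4 milliseconds; n = 12.
Posterior: Gamma(4.8+12, 15.6+12.4) = Gamma(16.8, 28.0).
Var = α/β² = 0.021429.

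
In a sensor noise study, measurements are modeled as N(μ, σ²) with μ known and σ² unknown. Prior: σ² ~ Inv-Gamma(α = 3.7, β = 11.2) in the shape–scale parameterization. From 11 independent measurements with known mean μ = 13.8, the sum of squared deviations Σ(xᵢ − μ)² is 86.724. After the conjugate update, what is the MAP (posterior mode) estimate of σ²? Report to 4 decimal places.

With known mean μ and an Inverse-Gamma(α, β) prior on σ², the Normal likelihood is conjugate: posterior is Inv-Gamma(α + n/2, β + Σ(xᵢ−μ)²/2).
Posterior: Inv-Gamma(3.7 + 11/2, 11.2 + 86.724/2) = Inv-Gamma(9.20, 54.5620).
Mode = β/(α+1) = 54.5620/10.20 = 5.3492.

5.3492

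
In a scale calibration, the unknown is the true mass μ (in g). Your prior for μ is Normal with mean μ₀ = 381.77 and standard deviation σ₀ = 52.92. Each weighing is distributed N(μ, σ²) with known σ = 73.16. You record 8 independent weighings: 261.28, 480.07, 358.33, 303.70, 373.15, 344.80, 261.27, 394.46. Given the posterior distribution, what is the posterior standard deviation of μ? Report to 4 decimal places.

For Normal data with known variance σ², a Normal(μ₀, σ₀²) prior on μ is conjugate. Posterior precision = 1/σ₀² + n/σ²; posterior mean is the precision-weighted average of μ₀ and x̄.
σ₀² = 52.92² = 2800.5264, σ² = 73.16² = 5352.3856; σ² + n·σ₀² = 5352.3856 + 8·2800.5264 = 27756.5968.
Posterior precision = 1/σ₀² + n/σ² = 1/2800.5264 + 8/5352.3856 = (σ² + n·σ₀²)/(σ₀²σ²) = 27756.5968/(2800.5264·5352.3856); posterior variance σₙ² = σ₀²σ²/(σ² + n·σ₀²) = 2800.5264·5352.3856/27756.5968 = 540.033682.
Posterior SD = √σₙ² = √(2800.5264·5352.3856/27756.5968) = 23.2386.

23.2386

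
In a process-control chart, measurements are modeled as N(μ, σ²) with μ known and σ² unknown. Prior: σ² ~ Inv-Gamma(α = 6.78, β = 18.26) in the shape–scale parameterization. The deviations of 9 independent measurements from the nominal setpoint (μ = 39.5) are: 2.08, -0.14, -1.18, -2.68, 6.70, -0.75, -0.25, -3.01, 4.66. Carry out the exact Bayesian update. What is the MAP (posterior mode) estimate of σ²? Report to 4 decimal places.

5.1194

With known mean μ and an Inverse-Gamma(α, β) prior on σ², the Normal likelihood is conjugate: posterior is Inv-Gamma(α + n/2, β + Σ(xᵢ−μ)²/2).
Σ(xᵢ−μ)² = (2.08)² + (-0.14)² + (-1.18)² + (-2.68)² + (6.70)² + (-0.75)² + (-0.25)² + (-3.01)² + (4.66)² = 89.2115.
Posterior: Inv-Gamma(6.78 + 9/2, 18.26 + 89.2115/2) = Inv-Gamma(11.28, 62.86575).
Mode = β/(α+1) = 62.86575/12.28 = 5.1194.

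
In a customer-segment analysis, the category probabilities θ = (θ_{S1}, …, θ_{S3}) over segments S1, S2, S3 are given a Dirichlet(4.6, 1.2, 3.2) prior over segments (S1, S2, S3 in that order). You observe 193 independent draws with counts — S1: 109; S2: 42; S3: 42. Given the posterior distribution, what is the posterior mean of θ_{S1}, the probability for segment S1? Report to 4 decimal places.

0.5624

The Dirichlet prior is conjugate to the Multinomial likelihood: each posterior αⱼ = prior αⱼ + observed count nⱼ.
Posterior concentration: (113.6, 43.2, 45.2), total = 202.0.
E[θ_{S1}|data] = α_{S1}/Σα = 113.6/202.0 = 0.5624.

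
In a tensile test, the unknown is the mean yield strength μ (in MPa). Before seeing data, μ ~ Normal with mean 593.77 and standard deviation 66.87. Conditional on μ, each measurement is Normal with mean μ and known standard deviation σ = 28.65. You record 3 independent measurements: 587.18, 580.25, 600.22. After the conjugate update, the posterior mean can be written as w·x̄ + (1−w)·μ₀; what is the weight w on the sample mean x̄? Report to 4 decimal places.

For Normal data with known variance σ², a Normal(μ₀, σ₀²) prior on μ is conjugate. Posterior precision = 1/σ₀² + n/σ²; posterior mean is the precision-weighted average of μ₀ and x̄.
σ₀² = 66.87² = 4471.5969, σ² = 28.65² = 820.8225. Prior precision 1/σ₀² = 1/4471.5969; data precision n/σ² = 3/820.8225.
w = (n/σ²)/(1/σ₀² + n/σ²) = n·σ₀²/(σ² + n·σ₀²) = 3·4471.5969/(820.8225 + 3·4471.5969) = 13414.7907/14235.6132 = 0.9423.

0.9423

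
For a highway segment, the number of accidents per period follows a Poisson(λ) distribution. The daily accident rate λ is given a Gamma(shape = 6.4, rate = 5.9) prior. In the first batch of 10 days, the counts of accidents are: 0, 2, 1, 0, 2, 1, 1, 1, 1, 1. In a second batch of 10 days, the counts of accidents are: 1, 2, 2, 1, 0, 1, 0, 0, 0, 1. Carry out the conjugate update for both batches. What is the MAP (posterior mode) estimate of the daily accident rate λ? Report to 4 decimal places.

With a Gamma(shape α, rate β) prior, the Poisson likelihood is conjugate: the posterior is Gamma(α + ΣXᵢ, β + n).
Batch 1: sum of counts S = 10 over n = 10 days.
After batch 1: Gamma(α+S, β+n) = Gamma(6.4+10, 5.9+10) = Gamma(16.4, 15.9).
Batch 2: sum of counts S = 8 over n = 10 days.
After batch 2: Gamma(α+S, β+n) = Gamma(16.4+8, 15.9+10) = Gamma(24.4, 25.9).
Mode of Gamma(α,β) for α≥1 is (α−1)/β = 23.4/25.9 = 0.9035.

0.9035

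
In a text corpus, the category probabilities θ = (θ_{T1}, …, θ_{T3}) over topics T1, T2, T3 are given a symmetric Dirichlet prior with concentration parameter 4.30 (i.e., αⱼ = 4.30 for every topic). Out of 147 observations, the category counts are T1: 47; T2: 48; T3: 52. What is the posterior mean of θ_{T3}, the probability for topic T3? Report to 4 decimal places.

0.3521

The Dirichlet prior is conjugate to the Multinomial likelihood: each posterior αⱼ = prior αⱼ + observed count nⱼ.
Posterior concentration: (51.30, 52.30, 56.30), total = 159.90.
E[θ_{T3}|data] = α_{T3}/Σα = 56.30/159.90 = 0.3521.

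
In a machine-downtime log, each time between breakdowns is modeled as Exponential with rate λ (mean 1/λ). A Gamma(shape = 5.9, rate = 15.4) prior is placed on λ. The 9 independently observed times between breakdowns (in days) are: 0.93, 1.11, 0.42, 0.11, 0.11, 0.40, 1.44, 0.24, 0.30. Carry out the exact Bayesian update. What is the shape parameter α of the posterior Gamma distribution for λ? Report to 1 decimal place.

14.9

With a Gamma(shape α, rate β) prior on the exponential rate λ, the posterior after n observations with total T = Σxᵢ is Gamma(α+n, β+T).
Sum of observations T = 5.06 days; n = 9.
Posterior: Gamma(5.9+9, 15.4+5.06) = Gamma(14.9, 20.46).
Posterior α = 14.9.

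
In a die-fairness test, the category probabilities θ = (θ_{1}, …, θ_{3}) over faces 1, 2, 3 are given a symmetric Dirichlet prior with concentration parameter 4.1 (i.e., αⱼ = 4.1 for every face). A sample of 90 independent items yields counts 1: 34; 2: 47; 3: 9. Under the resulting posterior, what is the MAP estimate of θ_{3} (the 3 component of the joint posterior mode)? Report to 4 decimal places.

0.1219

The Dirichlet prior is conjugate to the Multinomial likelihood: each posterior αⱼ = prior αⱼ + observed count nⱼ.
Posterior concentration: (38.1, 51.1, 13.1), total = 102.3.
Joint mode component: (α_{3}−1)/(Σα−K) = 12.1/99.3 = 0.1219.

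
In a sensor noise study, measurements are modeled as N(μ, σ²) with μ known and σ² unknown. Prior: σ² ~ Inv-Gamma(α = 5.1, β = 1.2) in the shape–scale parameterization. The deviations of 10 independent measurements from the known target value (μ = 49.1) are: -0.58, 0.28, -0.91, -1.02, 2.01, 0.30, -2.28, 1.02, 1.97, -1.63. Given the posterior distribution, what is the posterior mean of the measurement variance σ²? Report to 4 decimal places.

With known mean μ and an Inverse-Gamma(α, β) prior on σ², the Normal likelihood is conjugate: posterior is Inv-Gamma(α + n/2, β + Σ(xᵢ−μ)²/2).
Σ(xᵢ−μ)² = (-0.58)² + (0.28)² + (-0.91)² + (-1.02)² + (2.01)² + (0.30)² + (-2.28)² + (1.02)² + (1.97)² + (-1.63)² = 19.1900.
Posterior: Inv-Gamma(5.1 + 10/2, 1.2 + 19.1900/2) = Inv-Gamma(10.10, 10.79500).
E[σ²|data] = β/(α−1) = 10.79500/9.10 = 1.1863.

1.1863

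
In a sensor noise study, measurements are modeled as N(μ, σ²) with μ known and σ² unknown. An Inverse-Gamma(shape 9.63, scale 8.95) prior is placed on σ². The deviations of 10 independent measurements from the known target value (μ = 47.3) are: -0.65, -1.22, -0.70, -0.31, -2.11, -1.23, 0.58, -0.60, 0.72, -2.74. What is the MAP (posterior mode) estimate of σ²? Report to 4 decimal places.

With known mean μ and an Inverse-Gamma(α, β) prior on σ², the Normal likelihood is conjugate: posterior is Inv-Gamma(α + n/2, β + Σ(xᵢ−μ)²/2).
Σ(xᵢ−μ)² = (-0.65)² + (-1.22)² + (-0.70)² + (-0.31)² + (-2.11)² + (-1.23)² + (0.58)² + (-0.60)² + (0.72)² + (-2.74)² = 17.1844.
Posterior: Inv-Gamma(9.63 + 10/2, 8.95 + 17.1844/2) = Inv-Gamma(14.63, 17.54220).
Mode = β/(α+1) = 17.54220/15.63 = 1.1223.

1.1223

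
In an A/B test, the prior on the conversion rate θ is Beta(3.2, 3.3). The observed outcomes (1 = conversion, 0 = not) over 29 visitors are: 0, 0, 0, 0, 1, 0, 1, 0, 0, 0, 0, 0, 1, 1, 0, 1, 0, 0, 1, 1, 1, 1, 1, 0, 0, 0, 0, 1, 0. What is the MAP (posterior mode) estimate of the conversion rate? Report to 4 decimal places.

0.3940

The Beta prior is conjugate to a Binomial/Bernoulli likelihood; the update adds successes to α and failures to β.
Posterior: Beta(α+k, β+n−k) = Beta(3.2+11, 3.3+18) = Beta(14.2, 21.3).
Mode of Beta(a,b) for a,b>1 is (a−1)/(a+b−2) = 13.2/33.5 = 0.3940.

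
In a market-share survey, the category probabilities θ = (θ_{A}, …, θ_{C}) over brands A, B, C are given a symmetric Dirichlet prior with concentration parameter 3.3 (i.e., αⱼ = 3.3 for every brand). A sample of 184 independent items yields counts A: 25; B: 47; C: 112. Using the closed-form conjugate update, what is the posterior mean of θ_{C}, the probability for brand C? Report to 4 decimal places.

The Dirichlet prior is conjugate to the Multinomial likelihood: each posterior αⱼ = prior αⱼ + observed count nⱼ.
Posterior concentration: (28.3, 50.3, 115.3), total = 193.9.
E[θ_{C}|data] = α_{C}/Σα = 115.3/193.9 = 0.5946.

0.5946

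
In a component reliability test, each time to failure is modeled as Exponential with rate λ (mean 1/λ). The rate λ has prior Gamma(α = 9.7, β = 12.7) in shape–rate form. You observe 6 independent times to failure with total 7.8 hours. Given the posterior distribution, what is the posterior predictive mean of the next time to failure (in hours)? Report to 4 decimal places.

With a Gamma(shape α, rate β) prior on the exponential rate λ, the posterior after n observations with total T = Σxᵢ is Gamma(α+n, β+T).
Posterior: Gamma(9.7+6, 12.7+7.8) = Gamma(15.7, 20.5).
The predictive distribution for the next observation is Lomax; its mean is β/(α−1) = 20.5/14.7 = 1.3946.

1.3946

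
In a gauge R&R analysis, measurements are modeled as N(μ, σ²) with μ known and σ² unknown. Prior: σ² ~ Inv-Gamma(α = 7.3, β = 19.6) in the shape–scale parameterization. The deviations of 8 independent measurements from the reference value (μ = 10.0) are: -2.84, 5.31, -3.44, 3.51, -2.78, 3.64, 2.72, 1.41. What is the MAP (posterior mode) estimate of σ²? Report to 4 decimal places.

5.2837

With known mean μ and an Inverse-Gamma(α, β) prior on σ², the Normal likelihood is conjugate: posterior is Inv-Gamma(α + n/2, β + Σ(xᵢ−μ)²/2).
Σ(xᵢ−μ)² = (-2.84)² + (5.31)² + (-3.44)² + (3.51)² + (-2.78)² + (3.64)² + (2.72)² + (1.41)² = 90.7799.
Posterior: Inv-Gamma(7.3 + 8/2, 19.6 + 90.7799/2) = Inv-Gamma(11.30, 64.98995).
Mode = β/(α+1) = 64.98995/12.30 = 5.2837.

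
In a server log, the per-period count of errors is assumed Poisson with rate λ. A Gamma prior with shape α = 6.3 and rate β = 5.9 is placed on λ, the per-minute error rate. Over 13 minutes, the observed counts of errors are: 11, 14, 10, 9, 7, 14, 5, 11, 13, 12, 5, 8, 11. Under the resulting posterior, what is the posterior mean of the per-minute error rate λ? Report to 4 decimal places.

7.2116

With a Gamma(shape α, rate β) prior, the Poisson likelihood is conjugate: the posterior is Gamma(α + ΣXᵢ, β + n).
Sum of counts S = 130 over n = 13 minutes.
Posterior: Gamma(α+S, β+n) = Gamma(6.3+130, 5.9+13) = Gamma(136.3, 18.9).
Posterior mean = α/β = 136.3/18.9 = 7.2116.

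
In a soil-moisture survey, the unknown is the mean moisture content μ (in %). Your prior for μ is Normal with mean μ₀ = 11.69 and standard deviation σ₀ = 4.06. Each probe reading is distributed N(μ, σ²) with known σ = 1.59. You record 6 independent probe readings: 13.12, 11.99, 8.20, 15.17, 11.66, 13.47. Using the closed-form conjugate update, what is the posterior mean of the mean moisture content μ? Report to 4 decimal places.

For Normal data with known variance σ², a Normal(μ₀, σ₀²) prior on μ is conjugate. Posterior precision = 1/σ₀² + n/σ²; posterior mean is the precision-weighted average of μ₀ and x̄.
Σxᵢ = 13.12 + 11.99 + 8.20 + 15.17 + 11.66 + 13.47 = 73.61, so n·x̄ = 73.61.
σ₀² = 4.06² = 16.4836, σ² = 1.59² = 2.5281; σ² + n·σ₀² = 2.5281 + 6·16.4836 = 101.4297.
Posterior mean = (μ₀/σ₀² + n·x̄/σ²)/(1/σ₀² + n/σ²) = (σ²·μ₀ + σ₀²·n·x̄)/(σ² + n·σ₀²) = (2.5281·11.69 + 16.4836·73.61)/101.4297 = 1242.911285/101.4297 = 12.2539.

12.2539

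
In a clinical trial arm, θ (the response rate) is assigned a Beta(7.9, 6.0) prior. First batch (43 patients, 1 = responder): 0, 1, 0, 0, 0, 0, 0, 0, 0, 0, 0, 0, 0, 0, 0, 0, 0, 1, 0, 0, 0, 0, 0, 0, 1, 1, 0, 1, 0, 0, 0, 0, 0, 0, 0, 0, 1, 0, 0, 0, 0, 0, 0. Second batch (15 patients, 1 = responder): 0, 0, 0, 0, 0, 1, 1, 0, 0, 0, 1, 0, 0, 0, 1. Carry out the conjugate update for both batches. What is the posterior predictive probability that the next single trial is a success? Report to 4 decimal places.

0.2490

The Beta prior is conjugate to a Binomial/Bernoulli likelihood; the update adds successes to α and failures to β.
After batch 1: Beta(7.9+6, 6.0+37) = Beta(13.9, 43.0).
After batch 2: Beta(13.9+4, 43.0+11) = Beta(17.9, 54.0).
For a single future Bernoulli trial, P(success | data) = α/(α+β) = 0.2490.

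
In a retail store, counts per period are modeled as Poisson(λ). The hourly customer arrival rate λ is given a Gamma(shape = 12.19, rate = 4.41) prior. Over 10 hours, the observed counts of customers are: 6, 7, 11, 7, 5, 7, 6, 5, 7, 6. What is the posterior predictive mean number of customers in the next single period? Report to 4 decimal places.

5.4955

With a Gamma(shape α, rate β) prior, the Poisson likelihood is conjugate: the posterior is Gamma(α + ΣXᵢ, β + n).
Sum of counts S = 67 over n = 10 hours.
Posterior: Gamma(α+S, β+n) = Gamma(12.19+67, 4.41+10) = Gamma(79.19, 14.41).
The predictive distribution for one future period is NegBinom with mean α/β = 5.4955.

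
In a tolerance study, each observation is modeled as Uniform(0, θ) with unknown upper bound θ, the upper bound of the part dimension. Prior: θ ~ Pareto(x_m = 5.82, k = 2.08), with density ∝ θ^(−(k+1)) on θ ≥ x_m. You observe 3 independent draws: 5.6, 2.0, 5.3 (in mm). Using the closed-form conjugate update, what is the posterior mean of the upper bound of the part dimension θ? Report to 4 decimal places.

7.2465

A Pareto(scale x_m, shape k) prior on the upper bound θ of Uniform(0, θ) is conjugate: posterior is Pareto(max(x_m, max xᵢ), k + n).
Sample maximum = 5.6; prior scale x_m = 5.82 → posterior scale = max = 5.82.
Posterior shape = 2.08 + 3 = 5.08.
E[θ|data] = k·x_m/(k−1) = 5.08·5.82/4.08 = 7.2465.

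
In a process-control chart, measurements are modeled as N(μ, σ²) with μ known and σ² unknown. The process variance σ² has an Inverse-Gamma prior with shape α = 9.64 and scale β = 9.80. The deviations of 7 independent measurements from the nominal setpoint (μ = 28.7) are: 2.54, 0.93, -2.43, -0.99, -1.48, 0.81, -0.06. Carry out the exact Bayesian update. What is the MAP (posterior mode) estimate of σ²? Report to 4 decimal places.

With known mean μ and an Inverse-Gamma(α, β) prior on σ², the Normal likelihood is conjugate: posterior is Inv-Gamma(α + n/2, β + Σ(xᵢ−μ)²/2).
Σ(xᵢ−μ)² = (2.54)² + (0.93)² + (-2.43)² + (-0.99)² + (-1.48)² + (0.81)² + (-0.06)² = 17.0516.
Posterior: Inv-Gamma(9.64 + 7/2, 9.80 + 17.0516/2) = Inv-Gamma(13.14, 18.32580).
Mode = β/(α+1) = 18.32580/14.14 = 1.2960.

1.2960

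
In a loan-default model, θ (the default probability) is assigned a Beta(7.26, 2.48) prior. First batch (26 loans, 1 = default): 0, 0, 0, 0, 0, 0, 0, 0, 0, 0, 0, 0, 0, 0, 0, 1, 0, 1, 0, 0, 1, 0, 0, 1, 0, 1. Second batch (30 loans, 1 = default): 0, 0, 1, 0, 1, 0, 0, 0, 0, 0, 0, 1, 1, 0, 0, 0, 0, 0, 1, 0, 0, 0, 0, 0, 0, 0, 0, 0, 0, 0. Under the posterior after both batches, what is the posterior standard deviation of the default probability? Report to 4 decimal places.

0.0539

The Beta prior is conjugate to a Binomial/Bernoulli likelihood; the update adds successes to α and failures to β.
After batch 1: Beta(7.26+5, 2.48+21) = Beta(12.26, 23.48).
After batch 2: Beta(12.26+5, 23.48+25) = Beta(17.26, 48.48).
Var = αβ/((α+β)²(α+β+1)) = 17.26·48.48/(65.74²·66.74) = 0.00290107; SD = √0.00290107 = 0.0539.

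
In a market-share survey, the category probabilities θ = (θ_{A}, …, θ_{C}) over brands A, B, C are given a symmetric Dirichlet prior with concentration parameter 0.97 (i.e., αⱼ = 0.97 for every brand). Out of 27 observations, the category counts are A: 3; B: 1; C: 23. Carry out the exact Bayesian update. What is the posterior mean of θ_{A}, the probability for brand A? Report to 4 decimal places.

0.1327

The Dirichlet prior is conjugate to the Multinomial likelihood: each posterior αⱼ = prior αⱼ + observed count nⱼ.
Posterior concentration: (3.97, 1.97, 23.97), total = 29.91.
E[θ_{A}|data] = α_{A}/Σα = 3.97/29.91 = 0.1327.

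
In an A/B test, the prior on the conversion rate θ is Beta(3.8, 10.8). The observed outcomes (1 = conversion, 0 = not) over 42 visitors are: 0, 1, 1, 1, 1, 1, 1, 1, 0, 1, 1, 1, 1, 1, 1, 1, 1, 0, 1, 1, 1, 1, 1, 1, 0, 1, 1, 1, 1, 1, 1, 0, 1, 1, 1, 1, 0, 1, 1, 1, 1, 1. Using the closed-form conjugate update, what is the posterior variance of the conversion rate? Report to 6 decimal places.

The Beta prior is conjugate to a Binomial/Bernoulli likelihood; the update adds successes to α and failures to β.
Posterior: Beta(α+k, β+n−k) = Beta(3.8+36, 10.8+6) = Beta(39.8, 16.8).
Var = αβ/((α+β)²(α+β+1)) = 39.8·16.8/(56.6²·57.6) = 0.003624.

0.003624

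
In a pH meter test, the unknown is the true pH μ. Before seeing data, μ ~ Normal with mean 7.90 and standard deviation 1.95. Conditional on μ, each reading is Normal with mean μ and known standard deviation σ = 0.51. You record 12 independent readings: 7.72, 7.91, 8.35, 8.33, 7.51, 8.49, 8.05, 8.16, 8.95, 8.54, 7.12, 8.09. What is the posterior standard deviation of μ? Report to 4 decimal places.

0.1468

For Normal data with known variance σ², a Normal(μ₀, σ₀²) prior on μ is conjugate. Posterior precision = 1/σ₀² + n/σ²; posterior mean is the precision-weighted average of μ₀ and x̄.
σ₀² = 1.95² = 3.8025, σ² = 0.51² = 0.2601; σ² + n·σ₀² = 0.2601 + 12·3.8025 = 45.8901.
Posterior precision = 1/σ₀² + n/σ² = 1/3.8025 + 12/0.2601 = (σ² + n·σ₀²)/(σ₀²σ²) = 45.8901/(3.8025·0.2601); posterior variance σₙ² = σ₀²σ²/(σ² + n·σ₀²) = 3.8025·0.2601/45.8901 = 0.021552.
Posterior SD = √σₙ² = √(3.8025·0.2601/45.8901) = 0.1468.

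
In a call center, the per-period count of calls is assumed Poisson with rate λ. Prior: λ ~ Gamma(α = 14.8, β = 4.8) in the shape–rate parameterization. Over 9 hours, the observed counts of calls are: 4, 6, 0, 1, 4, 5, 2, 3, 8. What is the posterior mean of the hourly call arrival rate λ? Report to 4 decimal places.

With a Gamma(shape α, rate β) prior, the Poisson likelihood is conjugate: the posterior is Gamma(α + ΣXᵢ, β + n).
Sum of counts S = 33 over n = 9 hours.
Posterior: Gamma(α+S, β+n) = Gamma(14.8+33, 4.8+9) = Gamma(47.8, 13.8).
Posterior mean = α/β = 47.8/13.8 = 3.4638.

3.4638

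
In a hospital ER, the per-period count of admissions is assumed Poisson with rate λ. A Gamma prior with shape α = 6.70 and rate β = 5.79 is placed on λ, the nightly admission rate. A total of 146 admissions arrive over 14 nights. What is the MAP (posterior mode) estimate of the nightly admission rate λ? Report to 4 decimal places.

With a Gamma(shape α, rate β) prior, the Poisson likelihood is conjugate: the posterior is Gamma(α + ΣXᵢ, β + n).
Posterior: Gamma(α+S, β+n) = Gamma(6.70+146, 5.79+14) = Gamma(152.70, 19.79).
Mode of Gamma(α,β) for α≥1 is (α−1)/β = 151.70/19.79 = 7.6655.

7.6655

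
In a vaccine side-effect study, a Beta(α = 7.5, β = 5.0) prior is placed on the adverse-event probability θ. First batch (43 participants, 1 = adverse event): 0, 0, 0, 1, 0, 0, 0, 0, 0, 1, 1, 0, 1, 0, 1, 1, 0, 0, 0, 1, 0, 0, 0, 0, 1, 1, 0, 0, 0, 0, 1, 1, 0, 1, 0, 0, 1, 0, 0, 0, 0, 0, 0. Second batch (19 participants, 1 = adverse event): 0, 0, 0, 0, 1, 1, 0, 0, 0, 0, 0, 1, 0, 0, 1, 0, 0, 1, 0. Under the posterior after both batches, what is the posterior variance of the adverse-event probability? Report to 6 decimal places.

0.002982

The Beta prior is conjugate to a Binomial/Bernoulli likelihood; the update adds successes to α and failures to β.
After batch 1: Beta(7.5+13, 5.0+30) = Beta(20.5, 35.0).
After batch 2: Beta(20.5+5, 35.0+14) = Beta(25.5, 49.0).
Var = αβ/((α+β)²(α+β+1)) = 25.5·49.0/(74.5²·75.5) = 0.002982.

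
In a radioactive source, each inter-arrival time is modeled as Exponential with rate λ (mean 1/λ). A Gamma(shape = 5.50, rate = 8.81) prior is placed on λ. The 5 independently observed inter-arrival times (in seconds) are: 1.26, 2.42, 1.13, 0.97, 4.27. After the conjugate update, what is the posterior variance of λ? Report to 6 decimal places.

With a Gamma(shape α, rate β) prior on the exponential rate λ, the posterior after n observations with total T = Σxᵢ is Gamma(α+n, β+T).
Sum of observations T = 10.05 seconds; n = 5.
Posterior: Gamma(5.50+5, 8.81+10.05) = Gamma(10.50, 18.86).
Var = α/β² = 0.029519.

0.029519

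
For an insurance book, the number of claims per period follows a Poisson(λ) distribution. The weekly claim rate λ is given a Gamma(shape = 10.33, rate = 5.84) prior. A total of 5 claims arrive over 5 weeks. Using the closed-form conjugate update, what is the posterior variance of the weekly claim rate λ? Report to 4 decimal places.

0.1305

With a Gamma(shape α, rate β) prior, the Poisson likelihood is conjugate: the posterior is Gamma(α + ΣXᵢ, β + n).
Posterior: Gamma(α+S, β+n) = Gamma(10.33+5, 5.84+5) = Gamma(15.33, 10.84).
Var = α/β² = 15.33/10.84² = 0.1305.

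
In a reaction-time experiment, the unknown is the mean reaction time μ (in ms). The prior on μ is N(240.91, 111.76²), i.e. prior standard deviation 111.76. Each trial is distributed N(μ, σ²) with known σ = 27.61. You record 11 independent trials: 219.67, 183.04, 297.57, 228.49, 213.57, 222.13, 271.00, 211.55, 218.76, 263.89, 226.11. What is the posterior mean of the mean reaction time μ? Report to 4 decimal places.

For Normal data with known variance σ², a Normal(μ₀, σ₀²) prior on μ is conjugate. Posterior precision = 1/σ₀² + n/σ²; posterior mean is the precision-weighted average of μ₀ and x̄.
Σxᵢ = 219.67 + 183.04 + 297.57 + 228.49 + 213.57 + 222.13 + 271.00 + 211.55 + 218.76 + 263.89 + 226.11 = 2555.78, so n·x̄ = 2555.78.
σ₀² = 111.76² = 12490.2976, σ² = 27.61² = 762.3121; σ² + n·σ₀² = 762.3121 + 11·12490.2976 = 138155.5857.
Posterior mean = (μ₀/σ₀² + n·x̄/σ²)/(1/σ₀² + n/σ²) = (σ²·μ₀ + σ₀²·n·x̄)/(σ² + n·σ₀²) = (762.3121·240.91 + 12490.2976·2555.78)/138155.5857 = 32106101.408139/138155.5857 = 232.3909.

232.3909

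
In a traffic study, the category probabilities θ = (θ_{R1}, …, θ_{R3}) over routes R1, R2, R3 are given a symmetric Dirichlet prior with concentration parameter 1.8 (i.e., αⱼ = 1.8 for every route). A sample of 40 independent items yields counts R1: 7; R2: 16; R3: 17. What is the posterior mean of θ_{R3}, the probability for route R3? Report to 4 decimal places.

0.4141

The Dirichlet prior is conjugate to the Multinomial likelihood: each posterior αⱼ = prior αⱼ + observed count nⱼ.
Posterior concentration: (8.8, 17.8, 18.8), total = 45.4.
E[θ_{R3}|data] = α_{R3}/Σα = 18.8/45.4 = 0.4141.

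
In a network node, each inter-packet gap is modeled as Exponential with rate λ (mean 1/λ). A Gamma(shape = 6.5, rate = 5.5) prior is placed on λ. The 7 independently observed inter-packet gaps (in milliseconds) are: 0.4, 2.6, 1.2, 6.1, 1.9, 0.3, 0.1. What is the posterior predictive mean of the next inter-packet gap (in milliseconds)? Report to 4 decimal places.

With a Gamma(shape α, rate β) prior on the exponential rate λ, the posterior after n observations with total T = Σxᵢ is Gamma(α+n, β+T).
Sum of observations T = 12.6 milliseconds; n = 7.
Posterior: Gamma(6.5+7, 5.5+12.6) = Gamma(13.5, 18.1).
The predictive distribution for the next observation is Lomax; its mean is β/(α−1) = 18.1/12.5 = 1.4480.

1.4480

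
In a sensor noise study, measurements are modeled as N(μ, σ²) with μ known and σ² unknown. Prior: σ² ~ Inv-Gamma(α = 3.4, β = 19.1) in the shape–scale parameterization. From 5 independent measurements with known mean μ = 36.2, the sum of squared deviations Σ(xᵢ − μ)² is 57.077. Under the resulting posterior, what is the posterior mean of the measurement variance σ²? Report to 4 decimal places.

With known mean μ and an Inverse-Gamma(α, β) prior on σ², the Normal likelihood is conjugate: posterior is Inv-Gamma(α + n/2, β + Σ(xᵢ−μ)²/2).
Posterior: Inv-Gamma(3.4 + 5/2, 19.1 + 57.077/2) = Inv-Gamma(5.90, 47.6385).
E[σ²|data] = β/(α−1) = 47.6385/4.90 = 9.7221.

9.7221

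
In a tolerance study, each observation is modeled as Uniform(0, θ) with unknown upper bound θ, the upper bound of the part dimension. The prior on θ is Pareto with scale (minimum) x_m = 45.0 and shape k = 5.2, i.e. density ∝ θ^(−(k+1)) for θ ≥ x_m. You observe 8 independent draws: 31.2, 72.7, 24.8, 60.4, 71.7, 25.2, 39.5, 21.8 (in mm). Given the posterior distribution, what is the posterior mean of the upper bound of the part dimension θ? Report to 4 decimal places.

A Pareto(scale x_m, shape k) prior on the upper bound θ of Uniform(0, θ) is conjugate: posterior is Pareto(max(x_m, max xᵢ), k + n).
Sample maximum = 72.7; prior scale x_m = 45.0 → posterior scale = max = 72.7.
Posterior shape = 5.2 + 8 = 13.2.
E[θ|data] = k·x_m/(k−1) = 13.2·72.7/12.2 = 78.6590.

78.6590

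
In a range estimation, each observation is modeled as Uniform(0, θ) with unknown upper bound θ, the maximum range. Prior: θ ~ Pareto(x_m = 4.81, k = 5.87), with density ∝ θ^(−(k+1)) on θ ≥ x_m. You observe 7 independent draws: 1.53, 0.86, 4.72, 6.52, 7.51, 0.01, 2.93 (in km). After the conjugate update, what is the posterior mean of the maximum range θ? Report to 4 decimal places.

8.1427

A Pareto(scale x_m, shape k) prior on the upper bound θ of Uniform(0, θ) is conjugate: posterior is Pareto(max(x_m, max xᵢ), k + n).
Sample maximum = 7.51; prior scale x_m = 4.81 → posterior scale = max = 7.51.
Posterior shape = 5.87 + 7 = 12.87.
E[θ|data] = k·x_m/(k−1) = 12.87·7.51/11.87 = 8.1427.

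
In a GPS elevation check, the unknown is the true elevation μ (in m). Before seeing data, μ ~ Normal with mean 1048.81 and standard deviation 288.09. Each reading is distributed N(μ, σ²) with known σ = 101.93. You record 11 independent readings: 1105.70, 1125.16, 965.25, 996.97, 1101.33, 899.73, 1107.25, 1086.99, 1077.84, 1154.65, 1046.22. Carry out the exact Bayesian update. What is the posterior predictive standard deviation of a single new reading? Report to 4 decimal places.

For Normal data with known variance σ², a Normal(μ₀, σ₀²) prior on μ is conjugate. Posterior precision = 1/σ₀² + n/σ²; posterior mean is the precision-weighted average of μ₀ and x̄.
σ₀² = 288.09² = 82995.8481, σ² = 101.93² = 10389.7249; σ² + n·σ₀² = 10389.7249 + 11·82995.8481 = 923344.054.
Posterior precision = 1/σ₀² + n/σ² = 1/82995.8481 + 11/10389.7249 = (σ² + n·σ₀²)/(σ₀²σ²) = 923344.054/(82995.8481·10389.7249); posterior variance σₙ² = σ₀²σ²/(σ² + n·σ₀²) = 82995.8481·10389.7249/923344.054 = 933.892438.
Predictive variance for one new observation = σₙ² + σ² = 82995.8481·10389.7249/923344.054 + 10389.7249 = σ²·(σ₀² + 923344.054)/923344.054 = 10389.7249·1006339.9021/923344.054 = 11323.617338; SD = √(10389.7249·1006339.9021/923344.054) = 106.4125.

106.4125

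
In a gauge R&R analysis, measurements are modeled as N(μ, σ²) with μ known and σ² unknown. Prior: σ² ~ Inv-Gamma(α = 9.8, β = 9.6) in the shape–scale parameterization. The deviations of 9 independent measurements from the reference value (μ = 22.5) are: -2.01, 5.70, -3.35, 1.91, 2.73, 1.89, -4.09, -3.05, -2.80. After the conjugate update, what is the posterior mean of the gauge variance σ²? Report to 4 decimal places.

With known mean μ and an Inverse-Gamma(α, β) prior on σ², the Normal likelihood is conjugate: posterior is Inv-Gamma(α + n/2, β + Σ(xᵢ−μ)²/2).
Σ(xᵢ−μ)² = (-2.01)² + (5.70)² + (-3.35)² + (1.91)² + (2.73)² + (1.89)² + (-4.09)² + (-3.05)² + (-2.80)² = 96.2963.
Posterior: Inv-Gamma(9.8 + 9/2, 9.6 + 96.2963/2) = Inv-Gamma(14.30, 57.74815).
E[σ²|data] = β/(α−1) = 57.74815/13.30 = 4.3420.

4.3420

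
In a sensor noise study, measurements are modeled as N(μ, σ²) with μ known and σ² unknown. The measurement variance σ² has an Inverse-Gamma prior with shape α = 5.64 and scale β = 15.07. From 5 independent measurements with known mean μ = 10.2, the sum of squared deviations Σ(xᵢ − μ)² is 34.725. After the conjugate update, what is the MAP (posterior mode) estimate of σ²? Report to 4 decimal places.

With known mean μ and an Inverse-Gamma(α, β) prior on σ², the Normal likelihood is conjugate: posterior is Inv-Gamma(α + n/2, β + Σ(xᵢ−μ)²/2).
Posterior: Inv-Gamma(5.64 + 5/2, 15.07 + 34.725/2) = Inv-Gamma(8.14, 32.4325).
Mode = β/(α+1) = 32.4325/9.14 = 3.5484.

3.5484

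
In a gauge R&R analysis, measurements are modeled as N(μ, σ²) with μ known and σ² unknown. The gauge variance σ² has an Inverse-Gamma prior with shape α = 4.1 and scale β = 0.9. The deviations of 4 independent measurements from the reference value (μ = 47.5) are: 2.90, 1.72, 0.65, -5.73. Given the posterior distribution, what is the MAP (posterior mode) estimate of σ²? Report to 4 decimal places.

3.2693

With known mean μ and an Inverse-Gamma(α, β) prior on σ², the Normal likelihood is conjugate: posterior is Inv-Gamma(α + n/2, β + Σ(xᵢ−μ)²/2).
Σ(xᵢ−μ)² = (2.90)² + (1.72)² + (0.65)² + (-5.73)² = 44.6238.
Posterior: Inv-Gamma(4.1 + 4/2, 0.9 + 44.6238/2) = Inv-Gamma(6.10, 23.21190).
Mode = β/(α+1) = 23.21190/7.10 = 3.2693.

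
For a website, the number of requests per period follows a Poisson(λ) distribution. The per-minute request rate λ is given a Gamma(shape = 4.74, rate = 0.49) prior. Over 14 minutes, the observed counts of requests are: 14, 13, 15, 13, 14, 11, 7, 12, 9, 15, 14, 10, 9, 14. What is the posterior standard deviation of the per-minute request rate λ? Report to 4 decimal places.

0.9123

With a Gamma(shape α, rate β) prior, the Poisson likelihood is conjugate: the posterior is Gamma(α + ΣXᵢ, β + n).
Sum of counts S = 170 over n = 14 minutes.
Posterior: Gamma(α+S, β+n) = Gamma(4.74+170, 0.49+14) = Gamma(174.74, 14.49).
SD = √α/β = √174.74/14.49 = 0.9123.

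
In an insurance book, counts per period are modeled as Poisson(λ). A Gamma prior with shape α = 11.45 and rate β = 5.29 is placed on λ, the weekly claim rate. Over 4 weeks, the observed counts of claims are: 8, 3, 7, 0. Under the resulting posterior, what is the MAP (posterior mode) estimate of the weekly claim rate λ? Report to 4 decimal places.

3.0624

With a Gamma(shape α, rate β) prior, the Poisson likelihood is conjugate: the posterior is Gamma(α + ΣXᵢ, β + n).
Sum of counts S = 18 over n = 4 weeks.
Posterior: Gamma(α+S, β+n) = Gamma(11.45+18, 5.29+4) = Gamma(29.45, 9.29).
Mode of Gamma(α,β) for α≥1 is (α−1)/β = 28.45/9.29 = 3.0624.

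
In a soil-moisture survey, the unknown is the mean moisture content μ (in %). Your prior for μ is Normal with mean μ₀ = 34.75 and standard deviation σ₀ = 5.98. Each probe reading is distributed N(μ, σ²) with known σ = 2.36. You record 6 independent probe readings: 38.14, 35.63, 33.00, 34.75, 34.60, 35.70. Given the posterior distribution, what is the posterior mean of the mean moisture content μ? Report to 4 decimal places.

35.2893

For Normal data with known variance σ², a Normal(μ₀, σ₀²) prior on μ is conjugate. Posterior precision = 1/σ₀² + n/σ²; posterior mean is the precision-weighted average of μ₀ and x̄.
Σxᵢ = 38.14 + 35.63 + 33.00 + 34.75 + 34.60 + 35.70 = 211.82, so n·x̄ = 211.82.
σ₀² = 5.98² = 35.7604, σ² = 2.36² = 5.5696; σ² + n·σ₀² = 5.5696 + 6·35.7604 = 220.132.
Posterior mean = (μ₀/σ₀² + n·x̄/σ²)/(1/σ₀² + n/σ²) = (σ²·μ₀ + σ₀²·n·x̄)/(σ² + n·σ₀²) = (5.5696·34.75 + 35.7604·211.82)/220.132 = 7768.311528/220.132 = 35.2893.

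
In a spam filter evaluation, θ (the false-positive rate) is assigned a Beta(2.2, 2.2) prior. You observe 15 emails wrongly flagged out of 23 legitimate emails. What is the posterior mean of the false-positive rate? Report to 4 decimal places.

0.6277

The Beta prior is conjugate to a Binomial/Bernoulli likelihood; the update adds successes to α and failures to β.
Posterior: Beta(α+k, β+n−k) = Beta(2.2+15, 2.2+8) = Beta(17.2, 10.2).
Posterior mean = α/(α+β) = 17.2/27.4 = 0.6277.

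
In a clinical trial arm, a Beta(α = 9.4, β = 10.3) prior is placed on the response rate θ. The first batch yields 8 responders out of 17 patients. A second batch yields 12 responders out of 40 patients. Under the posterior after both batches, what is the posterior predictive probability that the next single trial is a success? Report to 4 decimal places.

0.3833

The Beta prior is conjugate to a Binomial/Bernoulli likelihood; the update adds successes to α and failures to β.
After batch 1: Beta(9.4+8, 10.3+9) = Beta(17.4, 19.3).
After batch 2: Beta(17.4+12, 19.3+28) = Beta(29.4, 47.3).
For a single future Bernoulli trial, P(success | data) = α/(α+β) = 0.3833.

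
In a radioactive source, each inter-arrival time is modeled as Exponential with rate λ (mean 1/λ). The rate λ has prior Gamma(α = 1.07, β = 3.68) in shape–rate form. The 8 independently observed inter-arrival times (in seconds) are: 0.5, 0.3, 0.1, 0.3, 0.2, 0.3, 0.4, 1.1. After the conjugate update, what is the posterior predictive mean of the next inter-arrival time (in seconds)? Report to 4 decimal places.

0.8525

With a Gamma(shape α, rate β) prior on the exponential rate λ, the posterior after n observations with total T = Σxᵢ is Gamma(α+n, β+T).
Sum of observations T = 3.2 seconds; n = 8.
Posterior: Gamma(1.07+8, 3.68+3.2) = Gamma(9.07, 6.88).
The predictive distribution for the next observation is Lomax; its mean is β/(α−1) = 6.88/8.07 = 0.8525.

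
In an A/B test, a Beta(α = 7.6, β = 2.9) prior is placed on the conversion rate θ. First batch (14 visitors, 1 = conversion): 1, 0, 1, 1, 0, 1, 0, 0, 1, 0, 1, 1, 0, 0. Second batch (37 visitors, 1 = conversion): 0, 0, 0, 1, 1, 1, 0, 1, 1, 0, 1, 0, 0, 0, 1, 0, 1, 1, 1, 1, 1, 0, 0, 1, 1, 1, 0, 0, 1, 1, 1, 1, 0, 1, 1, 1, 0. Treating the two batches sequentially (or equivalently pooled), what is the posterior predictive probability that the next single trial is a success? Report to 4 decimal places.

The Beta prior is conjugate to a Binomial/Bernoulli likelihood; the update adds successes to α and failures to β.
After batch 1: Beta(7.6+7, 2.9+7) = Beta(14.6, 9.9).
After batch 2: Beta(14.6+22, 9.9+15) = Beta(36.6, 24.9).
For a single future Bernoulli trial, P(success | data) = α/(α+β) = 0.5951.

0.5951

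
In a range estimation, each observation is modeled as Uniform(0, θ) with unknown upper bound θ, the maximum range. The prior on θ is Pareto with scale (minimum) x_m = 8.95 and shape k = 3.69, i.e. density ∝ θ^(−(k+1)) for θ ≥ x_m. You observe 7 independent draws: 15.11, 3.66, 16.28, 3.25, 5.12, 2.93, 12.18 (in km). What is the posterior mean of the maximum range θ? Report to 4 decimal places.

17.9601

A Pareto(scale x_m, shape k) prior on the upper bound θ of Uniform(0, θ) is conjugate: posterior is Pareto(max(x_m, max xᵢ), k + n).
Sample maximum = 16.28; prior scale x_m = 8.95 → posterior scale = max = 16.28.
Posterior shape = 3.69 + 7 = 10.69.
E[θ|data] = k·x_m/(k−1) = 10.69·16.28/9.69 = 17.9601.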